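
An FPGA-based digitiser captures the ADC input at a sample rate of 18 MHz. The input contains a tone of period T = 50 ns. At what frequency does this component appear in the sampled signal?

2 MHz

T = 50 ns → f = 1/T = 20 MHz.
20 MHz mod fs = 2 MHz.
2 MHz ≤ fs/2 = 9 MHz, appears at 2 MHz.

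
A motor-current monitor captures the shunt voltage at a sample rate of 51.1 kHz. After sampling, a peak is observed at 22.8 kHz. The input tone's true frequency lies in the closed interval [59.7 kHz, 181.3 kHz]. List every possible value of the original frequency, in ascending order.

Frequencies that alias to 22.8 kHz are k·fs ± 22.8 kHz for integer k ≥ 0.
k=0: 22.8 kHz.
k=1: 28.3 kHz, 73.9 kHz.
k=2: 79.4 kHz, 125 kHz.
k=3: 130.5 kHz, 176.1 kHz.
k=4: 181.6 kHz, 227.2 kHz.
Within [59.7 kHz, 181.3 kHz]: 73.9 kHz, 79.4 kHz, 125 kHz, 130.5 kHz, 176.1 kHz.

73.9 kHz, 79.4 kHz, 125 kHz, 130.5 kHz, 176.1 kHz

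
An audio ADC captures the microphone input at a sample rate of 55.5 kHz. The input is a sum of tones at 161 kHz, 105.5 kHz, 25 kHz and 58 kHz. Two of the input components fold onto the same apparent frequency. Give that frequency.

fs/2 = 27.75 kHz.
161 kHz mod fs = 50 kHz.
50 kHz > fs/2 = 27.75 kHz, folds to fs − 50 kHz = 5.5 kHz.
105.5 kHz mod fs = 50 kHz.
50 kHz > fs/2 = 27.75 kHz, folds to fs − 50 kHz = 5.5 kHz.
25 kHz ≤ fs/2 = 27.75 kHz, passes unchanged.
58 kHz mod fs = 2.5 kHz.
2.5 kHz ≤ fs/2 = 27.75 kHz, appears at 2.5 kHz.
105.5 kHz and 161 kHz both map to 5.5 kHz.

5.5 kHz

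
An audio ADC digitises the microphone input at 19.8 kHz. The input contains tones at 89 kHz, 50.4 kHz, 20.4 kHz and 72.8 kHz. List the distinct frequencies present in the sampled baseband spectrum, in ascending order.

0.6 kHz, 6.4 kHz, 9 kHz, 9.8 kHz

fs/2 = 9.9 kHz.
89 kHz mod fs = 9.8 kHz.
9.8 kHz ≤ fs/2 = 9.9 kHz, appears at 9.8 kHz.
50.4 kHz mod fs = 10.8 kHz.
10.8 kHz > fs/2 = 9.9 kHz, folds to fs − 10.8 kHz = 9 kHz.
20.4 kHz mod fs = 0.6 kHz.
0.6 kHz ≤ fs/2 = 9.9 kHz, appears at 0.6 kHz.
72.8 kHz mod fs = 13.4 kHz.
13.4 kHz > fs/2 = 9.9 kHz, folds to fs − 13.4 kHz = 6.4 kHz.
Distinct values: {0.6 kHz, 6.4 kHz, 9 kHz, 9.8 kHz}.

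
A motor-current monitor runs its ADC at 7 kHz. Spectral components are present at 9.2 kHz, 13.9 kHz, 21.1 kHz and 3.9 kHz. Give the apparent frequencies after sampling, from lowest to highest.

fs/2 = 3.5 kHz.
9.2 kHz mod fs = 2.2 kHz.
2.2 kHz ≤ fs/2 = 3.5 kHz, appears at 2.2 kHz.
13.9 kHz mod fs = 6.9 kHz.
6.9 kHz > fs/2 = 3.5 kHz, folds to fs − 6.9 kHz = 0.1 kHz.
21.1 kHz mod fs = 0.1 kHz.
0.1 kHz ≤ fs/2 = 3.5 kHz, appears at 0.1 kHz.
3.9 kHz > fs/2 = 3.5 kHz, folds to fs − 3.9 kHz = 3.1 kHz.
Distinct values: {0.1 kHz, 2.2 kHz, 3.1 kHz}.

0.1 kHz, 2.2 kHz, 3.1 kHz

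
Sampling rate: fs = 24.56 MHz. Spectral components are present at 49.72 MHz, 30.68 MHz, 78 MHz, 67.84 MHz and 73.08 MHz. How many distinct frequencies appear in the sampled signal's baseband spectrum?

4

fs/2 = 12.28 MHz.
49.72 MHz mod fs = 0.6 MHz.
0.6 MHz ≤ fs/2 = 12.28 MHz, appears at 0.6 MHz.
30.68 MHz mod fs = 6.12 MHz.
6.12 MHz ≤ fs/2 = 12.28 MHz, appears at 6.12 MHz.
78 MHz mod fs = 4.32 MHz.
4.32 MHz ≤ fs/2 = 12.28 MHz, appears at 4.32 MHz.
67.84 MHz mod fs = 18.72 MHz.
18.72 MHz > fs/2 = 12.28 MHz, folds to fs − 18.72 MHz = 5.84 MHz.
73.08 MHz mod fs = 23.96 MHz.
23.96 MHz > fs/2 = 12.28 MHz, folds to fs − 23.96 MHz = 0.6 MHz.
Distinct values: {0.6 MHz, 4.32 MHz, 5.84 MHz, 6.12 MHz} → 4.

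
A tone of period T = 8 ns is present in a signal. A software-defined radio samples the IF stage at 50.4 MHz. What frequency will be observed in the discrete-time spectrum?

T = 8 ns → f = 1/T = 125 MHz.
125 MHz mod fs = 24.2 MHz.
24.2 MHz ≤ fs/2 = 25.2 MHz, appears at 24.2 MHz.

24.2 MHz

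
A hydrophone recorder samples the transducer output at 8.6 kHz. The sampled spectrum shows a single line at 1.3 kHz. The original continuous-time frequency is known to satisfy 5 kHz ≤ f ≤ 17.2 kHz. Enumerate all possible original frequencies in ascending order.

7.3 kHz, 9.9 kHz, 15.9 kHz

Frequencies that alias to 1.3 kHz are k·fs ± 1.3 kHz for integer k ≥ 0.
k=0: 1.3 kHz.
k=1: 7.3 kHz, 9.9 kHz.
k=2: 15.9 kHz, 18.5 kHz.
k=3: 24.5 kHz, 27.1 kHz.
Within [5 kHz, 17.2 kHz]: 7.3 kHz, 9.9 kHz, 15.9 kHz.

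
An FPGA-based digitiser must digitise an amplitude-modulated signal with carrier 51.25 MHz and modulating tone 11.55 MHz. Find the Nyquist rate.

125.6 MHz

AM sidebands sit at fc ± fm = 39.7 MHz and 62.8 MHz.
Highest-frequency component: 62.8 MHz.
Nyquist rate = 2 × 62.8 MHz = 125.6 MHz.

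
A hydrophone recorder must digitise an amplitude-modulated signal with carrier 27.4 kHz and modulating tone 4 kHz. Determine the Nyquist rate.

AM sidebands sit at fc ± fm = 23.4 kHz and 31.4 kHz.
Highest-frequency component: 31.4 kHz.
Nyquist rate = 2 × 31.4 kHz = 62.8 kHz.

62.8 kHz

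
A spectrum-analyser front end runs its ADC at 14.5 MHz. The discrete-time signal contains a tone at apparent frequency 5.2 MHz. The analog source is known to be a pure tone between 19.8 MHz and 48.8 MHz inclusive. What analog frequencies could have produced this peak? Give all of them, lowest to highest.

23.8 MHz, 34.2 MHz, 38.3 MHz, 48.7 MHz

Frequencies that alias to 5.2 MHz are k·fs ± 5.2 MHz for integer k ≥ 0.
k=0: 5.2 MHz.
k=1: 9.3 MHz, 19.7 MHz.
k=2: 23.8 MHz, 34.2 MHz.
k=3: 38.3 MHz, 48.7 MHz.
k=4: 52.8 MHz, 63.2 MHz.
Within [19.8 MHz, 48.8 MHz]: 23.8 MHz, 34.2 MHz, 38.3 MHz, 48.7 MHz.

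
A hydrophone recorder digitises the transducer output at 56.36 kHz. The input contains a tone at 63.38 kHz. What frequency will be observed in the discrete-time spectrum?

7.02 kHz

63.38 kHz mod fs = 7.02 kHz.
7.02 kHz ≤ fs/2 = 28.18 kHz, appears at 7.02 kHz.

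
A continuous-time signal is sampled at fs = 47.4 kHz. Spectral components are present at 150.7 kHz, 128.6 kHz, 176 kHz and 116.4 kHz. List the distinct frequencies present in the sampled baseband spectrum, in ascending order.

fs/2 = 23.7 kHz.
150.7 kHz mod fs = 8.5 kHz.
8.5 kHz ≤ fs/2 = 23.7 kHz, appears at 8.5 kHz.
128.6 kHz mod fs = 33.8 kHz.
33.8 kHz > fs/2 = 23.7 kHz, folds to fs − 33.8 kHz = 13.6 kHz.
176 kHz mod fs = 33.8 kHz.
33.8 kHz > fs/2 = 23.7 kHz, folds to fs − 33.8 kHz = 13.6 kHz.
116.4 kHz mod fs = 21.6 kHz.
21.6 kHz ≤ fs/2 = 23.7 kHz, appears at 21.6 kHz.
Distinct values: {8.5 kHz, 13.6 kHz, 21.6 kHz}.

8.5 kHz, 13.6 kHz, 21.6 kHz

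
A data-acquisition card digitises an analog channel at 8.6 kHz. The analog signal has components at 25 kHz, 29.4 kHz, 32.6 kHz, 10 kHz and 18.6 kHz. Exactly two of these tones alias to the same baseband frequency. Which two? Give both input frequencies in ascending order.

fs/2 = 4.3 kHz.
25 kHz mod fs = 7.8 kHz.
7.8 kHz > fs/2 = 4.3 kHz, folds to fs − 7.8 kHz = 0.8 kHz.
29.4 kHz mod fs = 3.6 kHz.
3.6 kHz ≤ fs/2 = 4.3 kHz, appears at 3.6 kHz.
32.6 kHz mod fs = 6.8 kHz.
6.8 kHz > fs/2 = 4.3 kHz, folds to fs − 6.8 kHz = 1.8 kHz.
10 kHz mod fs = 1.4 kHz.
1.4 kHz ≤ fs/2 = 4.3 kHz, appears at 1.4 kHz.
18.6 kHz mod fs = 1.4 kHz.
1.4 kHz ≤ fs/2 = 4.3 kHz, appears at 1.4 kHz.
10 kHz and 18.6 kHz both map to 1.4 kHz.

10 kHz, 18.6 kHz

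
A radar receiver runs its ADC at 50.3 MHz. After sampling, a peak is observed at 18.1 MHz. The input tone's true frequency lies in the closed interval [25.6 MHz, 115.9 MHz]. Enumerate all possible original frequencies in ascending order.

Frequencies that alias to 18.1 MHz are k·fs ± 18.1 MHz for integer k ≥ 0.
k=0: 18.1 MHz.
k=1: 32.2 MHz, 68.4 MHz.
k=2: 82.5 MHz, 118.7 MHz.
k=3: 132.8 MHz, 169 MHz.
Within [25.6 MHz, 115.9 MHz]: 32.2 MHz, 68.4 MHz, 82.5 MHz.

32.2 MHz, 68.4 MHz, 82.5 MHz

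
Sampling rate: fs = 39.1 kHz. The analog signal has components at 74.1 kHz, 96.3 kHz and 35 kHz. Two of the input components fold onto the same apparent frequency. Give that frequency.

4.1 kHz

fs/2 = 19.55 kHz.
74.1 kHz mod fs = 35 kHz.
35 kHz > fs/2 = 19.55 kHz, folds to fs − 35 kHz = 4.1 kHz.
96.3 kHz mod fs = 18.1 kHz.
18.1 kHz ≤ fs/2 = 19.55 kHz, appears at 18.1 kHz.
35 kHz > fs/2 = 19.55 kHz, folds to fs − 35 kHz = 4.1 kHz.
35 kHz and 74.1 kHz both map to 4.1 kHz.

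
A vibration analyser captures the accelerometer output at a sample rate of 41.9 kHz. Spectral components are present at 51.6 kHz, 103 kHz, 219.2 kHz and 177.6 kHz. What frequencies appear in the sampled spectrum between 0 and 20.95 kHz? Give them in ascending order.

fs/2 = 20.95 kHz.
51.6 kHz mod fs = 9.7 kHz.
9.7 kHz ≤ fs/2 = 20.95 kHz, appears at 9.7 kHz.
103 kHz mod fs = 19.2 kHz.
19.2 kHz ≤ fs/2 = 20.95 kHz, appears at 19.2 kHz.
219.2 kHz mod fs = 9.7 kHz.
9.7 kHz ≤ fs/2 = 20.95 kHz, appears at 9.7 kHz.
177.6 kHz mod fs = 10 kHz.
10 kHz ≤ fs/2 = 20.95 kHz, appears at 10 kHz.
Distinct values: {9.7 kHz, 10 kHz, 19.2 kHz}.

9.7 kHz, 10 kHz, 19.2 kHz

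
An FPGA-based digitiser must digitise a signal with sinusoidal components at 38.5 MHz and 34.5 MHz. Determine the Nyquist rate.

Highest-frequency component: 38.5 MHz.
Nyquist rate = 2 × 38.5 MHz = 77 MHz.

77 MHz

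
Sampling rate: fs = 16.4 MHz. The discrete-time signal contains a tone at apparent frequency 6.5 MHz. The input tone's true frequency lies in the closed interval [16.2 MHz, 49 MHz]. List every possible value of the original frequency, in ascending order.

Frequencies that alias to 6.5 MHz are k·fs ± 6.5 MHz for integer k ≥ 0.
k=0: 6.5 MHz.
k=1: 9.9 MHz, 22.9 MHz.
k=2: 26.3 MHz, 39.3 MHz.
k=3: 42.7 MHz, 55.7 MHz.
k=4: 59.1 MHz, 72.1 MHz.
Within [16.2 MHz, 49 MHz]: 22.9 MHz, 26.3 MHz, 39.3 MHz, 42.7 MHz.

22.9 MHz, 26.3 MHz, 39.3 MHz, 42.7 MHz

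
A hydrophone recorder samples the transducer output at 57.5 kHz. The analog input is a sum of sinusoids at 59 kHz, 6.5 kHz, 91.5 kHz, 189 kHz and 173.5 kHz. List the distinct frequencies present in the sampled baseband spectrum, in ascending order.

1 kHz, 1.5 kHz, 6.5 kHz, 16.5 kHz, 23.5 kHz

fs/2 = 28.75 kHz.
59 kHz mod fs = 1.5 kHz.
1.5 kHz ≤ fs/2 = 28.75 kHz, appears at 1.5 kHz.
6.5 kHz ≤ fs/2 = 28.75 kHz, passes unchanged.
91.5 kHz mod fs = 34 kHz.
34 kHz > fs/2 = 28.75 kHz, folds to fs − 34 kHz = 23.5 kHz.
189 kHz mod fs = 16.5 kHz.
16.5 kHz ≤ fs/2 = 28.75 kHz, appears at 16.5 kHz.
173.5 kHz mod fs = 1 kHz.
1 kHz ≤ fs/2 = 28.75 kHz, appears at 1 kHz.
Distinct values: {1 kHz, 1.5 kHz, 6.5 kHz, 16.5 kHz, 23.5 kHz}.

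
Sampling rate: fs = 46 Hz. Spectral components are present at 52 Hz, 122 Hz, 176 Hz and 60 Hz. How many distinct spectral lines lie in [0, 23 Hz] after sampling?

4

fs/2 = 23 Hz.
52 Hz mod fs = 6 Hz.
6 Hz ≤ fs/2 = 23 Hz, appears at 6 Hz.
122 Hz mod fs = 30 Hz.
30 Hz > fs/2 = 23 Hz, folds to fs − 30 Hz = 16 Hz.
176 Hz mod fs = 38 Hz.
38 Hz > fs/2 = 23 Hz, folds to fs − 38 Hz = 8 Hz.
60 Hz mod fs = 14 Hz.
14 Hz ≤ fs/2 = 23 Hz, appears at 14 Hz.
Distinct values: {6 Hz, 8 Hz, 14 Hz, 16 Hz} → 4.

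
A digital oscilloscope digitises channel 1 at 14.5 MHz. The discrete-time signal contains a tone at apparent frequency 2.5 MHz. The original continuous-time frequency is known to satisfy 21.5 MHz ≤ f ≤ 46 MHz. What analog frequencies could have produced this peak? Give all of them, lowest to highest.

26.5 MHz, 31.5 MHz, 41 MHz, 46 MHz

Frequencies that alias to 2.5 MHz are k·fs ± 2.5 MHz for integer k ≥ 0.
k=0: 2.5 MHz.
k=1: 12 MHz, 17 MHz.
k=2: 26.5 MHz, 31.5 MHz.
k=3: 41 MHz, 46 MHz.
k=4: 55.5 MHz, 60.5 MHz.
Within [21.5 MHz, 46 MHz]: 26.5 MHz, 31.5 MHz, 41 MHz, 46 MHz.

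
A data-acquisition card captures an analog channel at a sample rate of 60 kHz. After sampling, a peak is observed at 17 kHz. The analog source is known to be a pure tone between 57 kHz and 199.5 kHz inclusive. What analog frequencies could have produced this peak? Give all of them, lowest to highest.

Frequencies that alias to 17 kHz are k·fs ± 17 kHz for integer k ≥ 0.
k=0: 17 kHz.
k=1: 43 kHz, 77 kHz.
k=2: 103 kHz, 137 kHz.
k=3: 163 kHz, 197 kHz.
k=4: 223 kHz, 257 kHz.
Within [57 kHz, 199.5 kHz]: 77 kHz, 103 kHz, 137 kHz, 163 kHz, 197 kHz.

77 kHz, 103 kHz, 137 kHz, 163 kHz, 197 kHz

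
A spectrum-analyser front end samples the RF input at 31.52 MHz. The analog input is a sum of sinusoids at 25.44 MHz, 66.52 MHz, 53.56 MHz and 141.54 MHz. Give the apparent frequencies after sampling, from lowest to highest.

fs/2 = 15.76 MHz.
25.44 MHz > fs/2 = 15.76 MHz, folds to fs − 25.44 MHz = 6.08 MHz.
66.52 MHz mod fs = 3.48 MHz.
3.48 MHz ≤ fs/2 = 15.76 MHz, appears at 3.48 MHz.
53.56 MHz mod fs = 22.04 MHz.
22.04 MHz > fs/2 = 15.76 MHz, folds to fs − 22.04 MHz = 9.48 MHz.
141.54 MHz mod fs = 15.46 MHz.
15.46 MHz ≤ fs/2 = 15.76 MHz, appears at 15.46 MHz.
Distinct values: {3.48 MHz, 6.08 MHz, 9.48 MHz, 15.46 MHz}.

3.48 MHz, 6.08 MHz, 9.48 MHz, 15.46 MHz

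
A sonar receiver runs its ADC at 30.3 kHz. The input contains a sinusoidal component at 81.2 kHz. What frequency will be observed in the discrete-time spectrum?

9.7 kHz

81.2 kHz mod fs = 20.6 kHz.
20.6 kHz > fs/2 = 15.15 kHz, folds to fs − 20.6 kHz = 9.7 kHz.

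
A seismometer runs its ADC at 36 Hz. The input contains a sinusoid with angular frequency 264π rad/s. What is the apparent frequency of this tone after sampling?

ω = 264π rad/s → f = ω/(2π) = 132 Hz.
132 Hz mod fs = 24 Hz.
24 Hz > fs/2 = 18 Hz, folds to fs − 24 Hz = 12 Hz.

12 Hz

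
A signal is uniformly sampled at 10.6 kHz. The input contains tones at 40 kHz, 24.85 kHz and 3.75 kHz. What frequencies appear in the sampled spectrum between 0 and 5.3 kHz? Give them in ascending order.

fs/2 = 5.3 kHz.
40 kHz mod fs = 8.2 kHz.
8.2 kHz > fs/2 = 5.3 kHz, folds to fs − 8.2 kHz = 2.4 kHz.
24.85 kHz mod fs = 3.65 kHz.
3.65 kHz ≤ fs/2 = 5.3 kHz, appears at 3.65 kHz.
3.75 kHz ≤ fs/2 = 5.3 kHz, passes unchanged.
Distinct values: {2.4 kHz, 3.65 kHz, 3.75 kHz}.

2.4 kHz, 3.65 kHz, 3.75 kHz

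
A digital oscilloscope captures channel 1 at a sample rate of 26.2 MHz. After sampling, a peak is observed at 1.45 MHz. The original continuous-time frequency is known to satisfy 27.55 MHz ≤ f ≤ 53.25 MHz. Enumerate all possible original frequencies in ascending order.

Frequencies that alias to 1.45 MHz are k·fs ± 1.45 MHz for integer k ≥ 0.
k=0: 1.45 MHz.
k=1: 24.75 MHz, 27.65 MHz.
k=2: 50.95 MHz, 53.85 MHz.
k=3: 77.15 MHz, 80.05 MHz.
Within [27.55 MHz, 53.25 MHz]: 27.65 MHz, 50.95 MHz.

27.65 MHz, 50.95 MHz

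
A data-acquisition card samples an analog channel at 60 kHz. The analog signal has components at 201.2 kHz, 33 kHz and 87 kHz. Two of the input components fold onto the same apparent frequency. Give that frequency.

27 kHz

fs/2 = 30 kHz.
201.2 kHz mod fs = 21.2 kHz.
21.2 kHz ≤ fs/2 = 30 kHz, appears at 21.2 kHz.
33 kHz > fs/2 = 30 kHz, folds to fs − 33 kHz = 27 kHz.
87 kHz mod fs = 27 kHz.
27 kHz ≤ fs/2 = 30 kHz, appears at 27 kHz.
33 kHz and 87 kHz both map to 27 kHz.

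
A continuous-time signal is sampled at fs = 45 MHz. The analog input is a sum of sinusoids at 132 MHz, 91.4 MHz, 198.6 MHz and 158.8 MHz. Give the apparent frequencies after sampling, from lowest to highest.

1.4 MHz, 3 MHz, 18.6 MHz, 21.2 MHz

fs/2 = 22.5 MHz.
132 MHz mod fs = 42 MHz.
42 MHz > fs/2 = 22.5 MHz, folds to fs − 42 MHz = 3 MHz.
91.4 MHz mod fs = 1.4 MHz.
1.4 MHz ≤ fs/2 = 22.5 MHz, appears at 1.4 MHz.
198.6 MHz mod fs = 18.6 MHz.
18.6 MHz ≤ fs/2 = 22.5 MHz, appears at 18.6 MHz.
158.8 MHz mod fs = 23.8 MHz.
23.8 MHz > fs/2 = 22.5 MHz, folds to fs − 23.8 MHz = 21.2 MHz.
Distinct values: {1.4 MHz, 3 MHz, 18.6 MHz, 21.2 MHz}.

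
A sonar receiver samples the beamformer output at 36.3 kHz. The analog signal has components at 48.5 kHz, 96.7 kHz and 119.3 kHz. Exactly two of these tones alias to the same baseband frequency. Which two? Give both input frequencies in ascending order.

fs/2 = 18.15 kHz.
48.5 kHz mod fs = 12.2 kHz.
12.2 kHz ≤ fs/2 = 18.15 kHz, appears at 12.2 kHz.
96.7 kHz mod fs = 24.1 kHz.
24.1 kHz > fs/2 = 18.15 kHz, folds to fs − 24.1 kHz = 12.2 kHz.
119.3 kHz mod fs = 10.4 kHz.
10.4 kHz ≤ fs/2 = 18.15 kHz, appears at 10.4 kHz.
48.5 kHz and 96.7 kHz both map to 12.2 kHz.

48.5 kHz, 96.7 kHz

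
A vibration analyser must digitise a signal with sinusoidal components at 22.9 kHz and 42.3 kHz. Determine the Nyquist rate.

84.6 kHz

Highest-frequency component: 42.3 kHz.
Nyquist rate = 2 × 42.3 kHz = 84.6 kHz.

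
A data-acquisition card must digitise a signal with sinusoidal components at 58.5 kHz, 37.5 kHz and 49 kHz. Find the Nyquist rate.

117 kHz

Highest-frequency component: 58.5 kHz.
Nyquist rate = 2 × 58.5 kHz = 117 kHz.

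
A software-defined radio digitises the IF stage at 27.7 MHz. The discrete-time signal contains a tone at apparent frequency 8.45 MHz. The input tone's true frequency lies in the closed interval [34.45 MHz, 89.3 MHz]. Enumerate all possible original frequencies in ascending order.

36.15 MHz, 46.95 MHz, 63.85 MHz, 74.65 MHz

Frequencies that alias to 8.45 MHz are k·fs ± 8.45 MHz for integer k ≥ 0.
k=0: 8.45 MHz.
k=1: 19.25 MHz, 36.15 MHz.
k=2: 46.95 MHz, 63.85 MHz.
k=3: 74.65 MHz, 91.55 MHz.
k=4: 102.35 MHz, 119.25 MHz.
Within [34.45 MHz, 89.3 MHz]: 36.15 MHz, 46.95 MHz, 63.85 MHz, 74.65 MHz.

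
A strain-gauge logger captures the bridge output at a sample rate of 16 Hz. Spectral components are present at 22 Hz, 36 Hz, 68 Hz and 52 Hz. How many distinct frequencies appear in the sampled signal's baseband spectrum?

fs/2 = 8 Hz.
22 Hz mod fs = 6 Hz.
6 Hz ≤ fs/2 = 8 Hz, appears at 6 Hz.
36 Hz mod fs = 4 Hz.
4 Hz ≤ fs/2 = 8 Hz, appears at 4 Hz.
68 Hz mod fs = 4 Hz.
4 Hz ≤ fs/2 = 8 Hz, appears at 4 Hz.
52 Hz mod fs = 4 Hz.
4 Hz ≤ fs/2 = 8 Hz, appears at 4 Hz.
Distinct values: {4 Hz, 6 Hz} → 2.

2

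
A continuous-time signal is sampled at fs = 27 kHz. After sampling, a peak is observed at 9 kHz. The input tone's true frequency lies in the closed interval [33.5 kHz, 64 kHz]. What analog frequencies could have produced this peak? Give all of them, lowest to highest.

Frequencies that alias to 9 kHz are k·fs ± 9 kHz for integer k ≥ 0.
k=0: 9 kHz.
k=1: 18 kHz, 36 kHz.
k=2: 45 kHz, 63 kHz.
k=3: 72 kHz, 90 kHz.
Within [33.5 kHz, 64 kHz]: 36 kHz, 45 kHz, 63 kHz.

36 kHz, 45 kHz, 63 kHz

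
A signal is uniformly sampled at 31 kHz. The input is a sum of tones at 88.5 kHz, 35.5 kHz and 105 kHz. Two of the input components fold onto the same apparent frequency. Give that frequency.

4.5 kHz

fs/2 = 15.5 kHz.
88.5 kHz mod fs = 26.5 kHz.
26.5 kHz > fs/2 = 15.5 kHz, folds to fs − 26.5 kHz = 4.5 kHz.
35.5 kHz mod fs = 4.5 kHz.
4.5 kHz ≤ fs/2 = 15.5 kHz, appears at 4.5 kHz.
105 kHz mod fs = 12 kHz.
12 kHz ≤ fs/2 = 15.5 kHz, appears at 12 kHz.
35.5 kHz and 88.5 kHz both map to 4.5 kHz.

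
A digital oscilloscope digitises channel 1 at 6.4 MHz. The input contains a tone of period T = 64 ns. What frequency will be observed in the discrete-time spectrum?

T = 64 ns → f = 1/T = 15.625 MHz.
15.625 MHz mod fs = 2.825 MHz.
2.825 MHz ≤ fs/2 = 3.2 MHz, appears at 2.825 MHz.

2.825 MHz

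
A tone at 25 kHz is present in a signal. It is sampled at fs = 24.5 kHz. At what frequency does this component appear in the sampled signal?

25 kHz mod fs = 0.5 kHz.
0.5 kHz ≤ fs/2 = 12.25 kHz, appears at 0.5 kHz.

0.5 kHz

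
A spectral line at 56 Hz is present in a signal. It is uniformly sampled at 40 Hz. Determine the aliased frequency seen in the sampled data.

16 Hz

56 Hz mod fs = 16 Hz.
16 Hz ≤ fs/2 = 20 Hz, appears at 16 Hz.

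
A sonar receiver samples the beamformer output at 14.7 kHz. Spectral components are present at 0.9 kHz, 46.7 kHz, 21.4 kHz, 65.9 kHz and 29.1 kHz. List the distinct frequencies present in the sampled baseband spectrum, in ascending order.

0.3 kHz, 0.9 kHz, 2.6 kHz, 6.7 kHz, 7.1 kHz

fs/2 = 7.35 kHz.
0.9 kHz ≤ fs/2 = 7.35 kHz, passes unchanged.
46.7 kHz mod fs = 2.6 kHz.
2.6 kHz ≤ fs/2 = 7.35 kHz, appears at 2.6 kHz.
21.4 kHz mod fs = 6.7 kHz.
6.7 kHz ≤ fs/2 = 7.35 kHz, appears at 6.7 kHz.
65.9 kHz mod fs = 7.1 kHz.
7.1 kHz ≤ fs/2 = 7.35 kHz, appears at 7.1 kHz.
29.1 kHz mod fs = 14.4 kHz.
14.4 kHz > fs/2 = 7.35 kHz, folds to fs − 14.4 kHz = 0.3 kHz.
Distinct values: {0.3 kHz, 0.9 kHz, 2.6 kHz, 6.7 kHz, 7.1 kHz}.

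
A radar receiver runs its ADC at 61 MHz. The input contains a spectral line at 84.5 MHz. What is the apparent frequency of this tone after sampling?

23.5 MHz

84.5 MHz mod fs = 23.5 MHz.
23.5 MHz ≤ fs/2 = 30.5 MHz, appears at 23.5 MHz.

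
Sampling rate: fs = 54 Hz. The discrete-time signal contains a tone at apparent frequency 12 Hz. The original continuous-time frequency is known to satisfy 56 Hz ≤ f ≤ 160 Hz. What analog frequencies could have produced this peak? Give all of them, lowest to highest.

66 Hz, 96 Hz, 120 Hz, 150 Hz

Frequencies that alias to 12 Hz are k·fs ± 12 Hz for integer k ≥ 0.
k=0: 12 Hz.
k=1: 42 Hz, 66 Hz.
k=2: 96 Hz, 120 Hz.
k=3: 150 Hz, 174 Hz.
k=4: 204 Hz, 228 Hz.
Within [56 Hz, 160 Hz]: 66 Hz, 96 Hz, 120 Hz, 150 Hz.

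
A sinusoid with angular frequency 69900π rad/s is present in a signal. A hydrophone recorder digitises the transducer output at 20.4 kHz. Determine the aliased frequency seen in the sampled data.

5.85 kHz

ω = 69900π rad/s → f = ω/(2π) = 34950 Hz = 34.95 kHz.
34.95 kHz mod fs = 14.55 kHz.
14.55 kHz > fs/2 = 10.2 kHz, folds to fs − 14.55 kHz = 5.85 kHz.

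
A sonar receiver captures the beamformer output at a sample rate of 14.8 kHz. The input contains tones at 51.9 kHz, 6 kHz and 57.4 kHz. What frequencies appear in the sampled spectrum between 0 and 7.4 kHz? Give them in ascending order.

1.8 kHz, 6 kHz, 7.3 kHz

fs/2 = 7.4 kHz.
51.9 kHz mod fs = 7.5 kHz.
7.5 kHz > fs/2 = 7.4 kHz, folds to fs − 7.5 kHz = 7.3 kHz.
6 kHz ≤ fs/2 = 7.4 kHz, passes unchanged.
57.4 kHz mod fs = 13 kHz.
13 kHz > fs/2 = 7.4 kHz, folds to fs − 13 kHz = 1.8 kHz.
Distinct values: {1.8 kHz, 6 kHz, 7.3 kHz}.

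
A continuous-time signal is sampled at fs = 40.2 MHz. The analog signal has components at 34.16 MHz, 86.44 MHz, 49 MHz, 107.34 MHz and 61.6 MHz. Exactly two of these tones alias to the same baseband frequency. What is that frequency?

6.04 MHz

fs/2 = 20.1 MHz.
34.16 MHz > fs/2 = 20.1 MHz, folds to fs − 34.16 MHz = 6.04 MHz.
86.44 MHz mod fs = 6.04 MHz.
6.04 MHz ≤ fs/2 = 20.1 MHz, appears at 6.04 MHz.
49 MHz mod fs = 8.8 MHz.
8.8 MHz ≤ fs/2 = 20.1 MHz, appears at 8.8 MHz.
107.34 MHz mod fs = 26.94 MHz.
26.94 MHz > fs/2 = 20.1 MHz, folds to fs − 26.94 MHz = 13.26 MHz.
61.6 MHz mod fs = 21.4 MHz.
21.4 MHz > fs/2 = 20.1 MHz, folds to fs − 21.4 MHz = 18.8 MHz.
34.16 MHz and 86.44 MHz both map to 6.04 MHz.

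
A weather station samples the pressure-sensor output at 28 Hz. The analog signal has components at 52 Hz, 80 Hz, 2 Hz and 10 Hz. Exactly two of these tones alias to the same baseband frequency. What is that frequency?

4 Hz

fs/2 = 14 Hz.
52 Hz mod fs = 24 Hz.
24 Hz > fs/2 = 14 Hz, folds to fs − 24 Hz = 4 Hz.
80 Hz mod fs = 24 Hz.
24 Hz > fs/2 = 14 Hz, folds to fs − 24 Hz = 4 Hz.
2 Hz ≤ fs/2 = 14 Hz, passes unchanged.
10 Hz ≤ fs/2 = 14 Hz, passes unchanged.
52 Hz and 80 Hz both map to 4 Hz.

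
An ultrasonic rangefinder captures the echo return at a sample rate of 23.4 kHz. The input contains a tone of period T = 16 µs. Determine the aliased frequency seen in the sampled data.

7.7 kHz

T = 16 µs → f = 1/T = 62.5 kHz.
62.5 kHz mod fs = 15.7 kHz.
15.7 kHz > fs/2 = 11.7 kHz, folds to fs − 15.7 kHz = 7.7 kHz.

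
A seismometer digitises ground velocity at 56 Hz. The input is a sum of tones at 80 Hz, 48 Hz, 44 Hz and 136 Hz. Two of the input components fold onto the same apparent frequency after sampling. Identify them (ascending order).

80 Hz, 136 Hz

fs/2 = 28 Hz.
80 Hz mod fs = 24 Hz.
24 Hz ≤ fs/2 = 28 Hz, appears at 24 Hz.
48 Hz > fs/2 = 28 Hz, folds to fs − 48 Hz = 8 Hz.
44 Hz > fs/2 = 28 Hz, folds to fs − 44 Hz = 12 Hz.
136 Hz mod fs = 24 Hz.
24 Hz ≤ fs/2 = 28 Hz, appears at 24 Hz.
80 Hz and 136 Hz both map to 24 Hz.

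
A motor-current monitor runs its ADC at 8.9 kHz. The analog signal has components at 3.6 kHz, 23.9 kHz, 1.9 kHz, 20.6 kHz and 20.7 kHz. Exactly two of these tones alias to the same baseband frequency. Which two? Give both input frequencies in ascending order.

20.6 kHz, 23.9 kHz

fs/2 = 4.45 kHz.
3.6 kHz ≤ fs/2 = 4.45 kHz, passes unchanged.
23.9 kHz mod fs = 6.1 kHz.
6.1 kHz > fs/2 = 4.45 kHz, folds to fs − 6.1 kHz = 2.8 kHz.
1.9 kHz ≤ fs/2 = 4.45 kHz, passes unchanged.
20.6 kHz mod fs = 2.8 kHz.
2.8 kHz ≤ fs/2 = 4.45 kHz, appears at 2.8 kHz.
20.7 kHz mod fs = 2.9 kHz.
2.9 kHz ≤ fs/2 = 4.45 kHz, appears at 2.9 kHz.
20.6 kHz and 23.9 kHz both map to 2.8 kHz.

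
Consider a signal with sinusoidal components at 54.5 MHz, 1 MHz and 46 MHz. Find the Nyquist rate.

109 MHz

Highest-frequency component: 54.5 MHz.
Nyquist rate = 2 × 54.5 MHz = 109 MHz.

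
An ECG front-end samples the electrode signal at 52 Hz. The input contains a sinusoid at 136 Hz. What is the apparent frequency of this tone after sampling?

136 Hz mod fs = 32 Hz.
32 Hz > fs/2 = 26 Hz, folds to fs − 32 Hz = 20 Hz.

20 Hz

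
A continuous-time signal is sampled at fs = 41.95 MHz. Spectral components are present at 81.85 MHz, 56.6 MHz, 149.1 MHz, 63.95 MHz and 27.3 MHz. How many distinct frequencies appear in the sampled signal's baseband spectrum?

fs/2 = 20.975 MHz.
81.85 MHz mod fs = 39.9 MHz.
39.9 MHz > fs/2 = 20.975 MHz, folds to fs − 39.9 MHz = 2.05 MHz.
56.6 MHz mod fs = 14.65 MHz.
14.65 MHz ≤ fs/2 = 20.975 MHz, appears at 14.65 MHz.
149.1 MHz mod fs = 23.25 MHz.
23.25 MHz > fs/2 = 20.975 MHz, folds to fs − 23.25 MHz = 18.7 MHz.
63.95 MHz mod fs = 22 MHz.
22 MHz > fs/2 = 20.975 MHz, folds to fs − 22 MHz = 19.95 MHz.
27.3 MHz > fs/2 = 20.975 MHz, folds to fs − 27.3 MHz = 14.65 MHz.
Distinct values: {2.05 MHz, 14.65 MHz, 18.7 MHz, 19.95 MHz} → 4.

4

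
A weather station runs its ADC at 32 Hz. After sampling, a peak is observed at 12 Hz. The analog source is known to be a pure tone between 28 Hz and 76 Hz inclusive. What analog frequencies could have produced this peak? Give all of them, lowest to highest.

44 Hz, 52 Hz, 76 Hz

Frequencies that alias to 12 Hz are k·fs ± 12 Hz for integer k ≥ 0.
k=0: 12 Hz.
k=1: 20 Hz, 44 Hz.
k=2: 52 Hz, 76 Hz.
k=3: 84 Hz, 108 Hz.
Within [28 Hz, 76 Hz]: 44 Hz, 52 Hz, 76 Hz.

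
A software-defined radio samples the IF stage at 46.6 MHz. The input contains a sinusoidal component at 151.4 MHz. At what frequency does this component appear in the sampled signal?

11.6 MHz

151.4 MHz mod fs = 11.6 MHz.
11.6 MHz ≤ fs/2 = 23.3 MHz, appears at 11.6 MHz.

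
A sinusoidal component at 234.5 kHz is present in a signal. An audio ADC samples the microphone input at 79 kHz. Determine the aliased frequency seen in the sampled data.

234.5 kHz mod fs = 76.5 kHz.
76.5 kHz > fs/2 = 39.5 kHz, folds to fs − 76.5 kHz = 2.5 kHz.

2.5 kHz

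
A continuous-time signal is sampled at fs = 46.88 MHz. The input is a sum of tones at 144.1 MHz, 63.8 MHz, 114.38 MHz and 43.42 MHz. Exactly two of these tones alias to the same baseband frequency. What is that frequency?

3.46 MHz

fs/2 = 23.44 MHz.
144.1 MHz mod fs = 3.46 MHz.
3.46 MHz ≤ fs/2 = 23.44 MHz, appears at 3.46 MHz.
63.8 MHz mod fs = 16.92 MHz.
16.92 MHz ≤ fs/2 = 23.44 MHz, appears at 16.92 MHz.
114.38 MHz mod fs = 20.62 MHz.
20.62 MHz ≤ fs/2 = 23.44 MHz, appears at 20.62 MHz.
43.42 MHz > fs/2 = 23.44 MHz, folds to fs − 43.42 MHz = 3.46 MHz.
43.42 MHz and 144.1 MHz both map to 3.46 MHz.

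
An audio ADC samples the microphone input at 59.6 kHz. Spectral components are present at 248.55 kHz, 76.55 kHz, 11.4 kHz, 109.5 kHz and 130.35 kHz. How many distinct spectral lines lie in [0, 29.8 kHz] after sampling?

5

fs/2 = 29.8 kHz.
248.55 kHz mod fs = 10.15 kHz.
10.15 kHz ≤ fs/2 = 29.8 kHz, appears at 10.15 kHz.
76.55 kHz mod fs = 16.95 kHz.
16.95 kHz ≤ fs/2 = 29.8 kHz, appears at 16.95 kHz.
11.4 kHz ≤ fs/2 = 29.8 kHz, passes unchanged.
109.5 kHz mod fs = 49.9 kHz.
49.9 kHz > fs/2 = 29.8 kHz, folds to fs − 49.9 kHz = 9.7 kHz.
130.35 kHz mod fs = 11.15 kHz.
11.15 kHz ≤ fs/2 = 29.8 kHz, appears at 11.15 kHz.
Distinct values: {9.7 kHz, 10.15 kHz, 11.15 kHz, 11.4 kHz, 16.95 kHz} → 5.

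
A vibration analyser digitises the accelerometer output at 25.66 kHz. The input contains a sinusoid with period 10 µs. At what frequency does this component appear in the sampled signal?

2.64 kHz

T = 10 µs → f = 1/T = 100 kHz.
100 kHz mod fs = 23.02 kHz.
23.02 kHz > fs/2 = 12.83 kHz, folds to fs − 23.02 kHz = 2.64 kHz.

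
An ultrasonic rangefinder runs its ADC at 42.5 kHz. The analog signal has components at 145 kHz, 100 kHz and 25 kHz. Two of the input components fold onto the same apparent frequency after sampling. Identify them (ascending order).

25 kHz, 145 kHz

fs/2 = 21.25 kHz.
145 kHz mod fs = 17.5 kHz.
17.5 kHz ≤ fs/2 = 21.25 kHz, appears at 17.5 kHz.
100 kHz mod fs = 15 kHz.
15 kHz ≤ fs/2 = 21.25 kHz, appears at 15 kHz.
25 kHz > fs/2 = 21.25 kHz, folds to fs − 25 kHz = 17.5 kHz.
25 kHz and 145 kHz both map to 17.5 kHz.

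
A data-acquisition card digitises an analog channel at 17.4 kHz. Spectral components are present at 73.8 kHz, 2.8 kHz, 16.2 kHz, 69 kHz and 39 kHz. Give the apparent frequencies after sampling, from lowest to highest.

0.6 kHz, 1.2 kHz, 2.8 kHz, 4.2 kHz

fs/2 = 8.7 kHz.
73.8 kHz mod fs = 4.2 kHz.
4.2 kHz ≤ fs/2 = 8.7 kHz, appears at 4.2 kHz.
2.8 kHz ≤ fs/2 = 8.7 kHz, passes unchanged.
16.2 kHz > fs/2 = 8.7 kHz, folds to fs − 16.2 kHz = 1.2 kHz.
69 kHz mod fs = 16.8 kHz.
16.8 kHz > fs/2 = 8.7 kHz, folds to fs − 16.8 kHz = 0.6 kHz.
39 kHz mod fs = 4.2 kHz.
4.2 kHz ≤ fs/2 = 8.7 kHz, appears at 4.2 kHz.
Distinct values: {0.6 kHz, 1.2 kHz, 2.8 kHz, 4.2 kHz}.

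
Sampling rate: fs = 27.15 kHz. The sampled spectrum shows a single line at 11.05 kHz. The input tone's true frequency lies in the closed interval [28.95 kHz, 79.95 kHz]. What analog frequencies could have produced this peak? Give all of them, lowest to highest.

Frequencies that alias to 11.05 kHz are k·fs ± 11.05 kHz for integer k ≥ 0.
k=0: 11.05 kHz.
k=1: 16.1 kHz, 38.2 kHz.
k=2: 43.25 kHz, 65.35 kHz.
k=3: 70.4 kHz, 92.5 kHz.
k=4: 97.55 kHz, 119.65 kHz.
Within [28.95 kHz, 79.95 kHz]: 38.2 kHz, 43.25 kHz, 65.35 kHz, 70.4 kHz.

38.2 kHz, 43.25 kHz, 65.35 kHz, 70.4 kHz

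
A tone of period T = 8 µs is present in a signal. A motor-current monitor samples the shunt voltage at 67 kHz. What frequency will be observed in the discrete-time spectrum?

T = 8 µs → f = 1/T = 125 kHz.
125 kHz mod fs = 58 kHz.
58 kHz > fs/2 = 33.5 kHz, folds to fs − 58 kHz = 9 kHz.

9 kHz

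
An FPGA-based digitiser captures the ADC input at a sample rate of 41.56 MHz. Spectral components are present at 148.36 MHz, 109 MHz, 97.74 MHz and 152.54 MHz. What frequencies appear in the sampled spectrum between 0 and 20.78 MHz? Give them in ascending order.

fs/2 = 20.78 MHz.
148.36 MHz mod fs = 23.68 MHz.
23.68 MHz > fs/2 = 20.78 MHz, folds to fs − 23.68 MHz = 17.88 MHz.
109 MHz mod fs = 25.88 MHz.
25.88 MHz > fs/2 = 20.78 MHz, folds to fs − 25.88 MHz = 15.68 MHz.
97.74 MHz mod fs = 14.62 MHz.
14.62 MHz ≤ fs/2 = 20.78 MHz, appears at 14.62 MHz.
152.54 MHz mod fs = 27.86 MHz.
27.86 MHz > fs/2 = 20.78 MHz, folds to fs − 27.86 MHz = 13.7 MHz.
Distinct values: {13.7 MHz, 14.62 MHz, 15.68 MHz, 17.88 MHz}.

13.7 MHz, 14.62 MHz, 15.68 MHz, 17.88 MHz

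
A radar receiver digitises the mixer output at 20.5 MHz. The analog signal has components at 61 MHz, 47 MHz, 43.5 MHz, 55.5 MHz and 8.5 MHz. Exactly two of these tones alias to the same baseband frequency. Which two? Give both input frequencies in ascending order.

fs/2 = 10.25 MHz.
61 MHz mod fs = 20 MHz.
20 MHz > fs/2 = 10.25 MHz, folds to fs − 20 MHz = 0.5 MHz.
47 MHz mod fs = 6 MHz.
6 MHz ≤ fs/2 = 10.25 MHz, appears at 6 MHz.
43.5 MHz mod fs = 2.5 MHz.
2.5 MHz ≤ fs/2 = 10.25 MHz, appears at 2.5 MHz.
55.5 MHz mod fs = 14.5 MHz.
14.5 MHz > fs/2 = 10.25 MHz, folds to fs − 14.5 MHz = 6 MHz.
8.5 MHz ≤ fs/2 = 10.25 MHz, passes unchanged.
47 MHz and 55.5 MHz both map to 6 MHz.

47 MHz, 55.5 MHz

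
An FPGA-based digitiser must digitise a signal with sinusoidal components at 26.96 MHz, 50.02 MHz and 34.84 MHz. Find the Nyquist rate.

Highest-frequency component: 50.02 MHz.
Nyquist rate = 2 × 50.02 MHz = 100.04 MHz.

100.04 MHz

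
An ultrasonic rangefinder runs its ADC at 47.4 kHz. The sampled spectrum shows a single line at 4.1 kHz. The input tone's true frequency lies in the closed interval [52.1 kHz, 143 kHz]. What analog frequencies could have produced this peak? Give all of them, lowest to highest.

Frequencies that alias to 4.1 kHz are k·fs ± 4.1 kHz for integer k ≥ 0.
k=0: 4.1 kHz.
k=1: 43.3 kHz, 51.5 kHz.
k=2: 90.7 kHz, 98.9 kHz.
k=3: 138.1 kHz, 146.3 kHz.
k=4: 185.5 kHz, 193.7 kHz.
Within [52.1 kHz, 143 kHz]: 90.7 kHz, 98.9 kHz, 138.1 kHz.

90.7 kHz, 98.9 kHz, 138.1 kHz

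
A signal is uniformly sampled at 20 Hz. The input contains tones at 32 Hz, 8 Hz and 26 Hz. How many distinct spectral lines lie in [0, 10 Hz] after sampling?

2

fs/2 = 10 Hz.
32 Hz mod fs = 12 Hz.
12 Hz > fs/2 = 10 Hz, folds to fs − 12 Hz = 8 Hz.
8 Hz ≤ fs/2 = 10 Hz, passes unchanged.
26 Hz mod fs = 6 Hz.
6 Hz ≤ fs/2 = 10 Hz, appears at 6 Hz.
Distinct values: {6 Hz, 8 Hz} → 2.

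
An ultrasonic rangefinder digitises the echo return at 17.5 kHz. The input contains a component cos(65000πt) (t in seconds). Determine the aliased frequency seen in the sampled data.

2.5 kHz

ω = 65000π rad/s → f = ω/(2π) = 32500 Hz = 32.5 kHz.
32.5 kHz mod fs = 15 kHz.
15 kHz > fs/2 = 8.75 kHz, folds to fs − 15 kHz = 2.5 kHz.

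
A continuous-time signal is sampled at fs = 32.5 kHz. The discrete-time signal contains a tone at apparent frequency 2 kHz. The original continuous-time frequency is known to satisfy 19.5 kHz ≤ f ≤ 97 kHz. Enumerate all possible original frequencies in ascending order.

Frequencies that alias to 2 kHz are k·fs ± 2 kHz for integer k ≥ 0.
k=0: 2 kHz.
k=1: 30.5 kHz, 34.5 kHz.
k=2: 63 kHz, 67 kHz.
k=3: 95.5 kHz, 99.5 kHz.
k=4: 128 kHz, 132 kHz.
Within [19.5 kHz, 97 kHz]: 30.5 kHz, 34.5 kHz, 63 kHz, 67 kHz, 95.5 kHz.

30.5 kHz, 34.5 kHz, 63 kHz, 67 kHz, 95.5 kHz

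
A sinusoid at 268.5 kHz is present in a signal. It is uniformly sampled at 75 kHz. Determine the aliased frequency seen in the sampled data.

31.5 kHz

268.5 kHz mod fs = 43.5 kHz.
43.5 kHz > fs/2 = 37.5 kHz, folds to fs − 43.5 kHz = 31.5 kHz.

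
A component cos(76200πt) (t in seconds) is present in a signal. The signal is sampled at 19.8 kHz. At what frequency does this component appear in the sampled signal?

1.5 kHz

ω = 76200π rad/s → f = ω/(2π) = 38100 Hz = 38.1 kHz.
38.1 kHz mod fs = 18.3 kHz.
18.3 kHz > fs/2 = 9.9 kHz, folds to fs − 18.3 kHz = 1.5 kHz.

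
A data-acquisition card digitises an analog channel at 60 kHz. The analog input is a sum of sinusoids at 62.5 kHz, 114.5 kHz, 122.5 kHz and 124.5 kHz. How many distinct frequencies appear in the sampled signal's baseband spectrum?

fs/2 = 30 kHz.
62.5 kHz mod fs = 2.5 kHz.
2.5 kHz ≤ fs/2 = 30 kHz, appears at 2.5 kHz.
114.5 kHz mod fs = 54.5 kHz.
54.5 kHz > fs/2 = 30 kHz, folds to fs − 54.5 kHz = 5.5 kHz.
122.5 kHz mod fs = 2.5 kHz.
2.5 kHz ≤ fs/2 = 30 kHz, appears at 2.5 kHz.
124.5 kHz mod fs = 4.5 kHz.
4.5 kHz ≤ fs/2 = 30 kHz, appears at 4.5 kHz.
Distinct values: {2.5 kHz, 4.5 kHz, 5.5 kHz} → 3.

3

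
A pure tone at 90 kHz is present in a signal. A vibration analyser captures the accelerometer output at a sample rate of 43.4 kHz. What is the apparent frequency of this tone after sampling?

3.2 kHz

90 kHz mod fs = 3.2 kHz.
3.2 kHz ≤ fs/2 = 21.7 kHz, appears at 3.2 kHz.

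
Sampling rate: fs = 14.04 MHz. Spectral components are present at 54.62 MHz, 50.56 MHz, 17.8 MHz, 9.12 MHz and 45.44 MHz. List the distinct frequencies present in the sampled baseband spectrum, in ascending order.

fs/2 = 7.02 MHz.
54.62 MHz mod fs = 12.5 MHz.
12.5 MHz > fs/2 = 7.02 MHz, folds to fs − 12.5 MHz = 1.54 MHz.
50.56 MHz mod fs = 8.44 MHz.
8.44 MHz > fs/2 = 7.02 MHz, folds to fs − 8.44 MHz = 5.6 MHz.
17.8 MHz mod fs = 3.76 MHz.
3.76 MHz ≤ fs/2 = 7.02 MHz, appears at 3.76 MHz.
9.12 MHz > fs/2 = 7.02 MHz, folds to fs − 9.12 MHz = 4.92 MHz.
45.44 MHz mod fs = 3.32 MHz.
3.32 MHz ≤ fs/2 = 7.02 MHz, appears at 3.32 MHz.
Distinct values: {1.54 MHz, 3.32 MHz, 3.76 MHz, 4.92 MHz, 5.6 MHz}.

1.54 MHz, 3.32 MHz, 3.76 MHz, 4.92 MHz, 5.6 MHz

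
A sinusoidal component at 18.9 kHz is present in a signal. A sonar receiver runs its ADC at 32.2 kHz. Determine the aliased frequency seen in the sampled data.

13.3 kHz

18.9 kHz > fs/2 = 16.1 kHz, folds to fs − 18.9 kHz = 13.3 kHz.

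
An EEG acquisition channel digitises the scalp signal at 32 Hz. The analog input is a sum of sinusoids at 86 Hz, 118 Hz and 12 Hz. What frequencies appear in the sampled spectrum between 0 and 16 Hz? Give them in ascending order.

10 Hz, 12 Hz

fs/2 = 16 Hz.
86 Hz mod fs = 22 Hz.
22 Hz > fs/2 = 16 Hz, folds to fs − 22 Hz = 10 Hz.
118 Hz mod fs = 22 Hz.
22 Hz > fs/2 = 16 Hz, folds to fs − 22 Hz = 10 Hz.
12 Hz ≤ fs/2 = 16 Hz, passes unchanged.
Distinct values: {10 Hz, 12 Hz}.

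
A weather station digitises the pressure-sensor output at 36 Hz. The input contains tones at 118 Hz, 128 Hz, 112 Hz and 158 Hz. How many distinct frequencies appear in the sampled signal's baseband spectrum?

4

fs/2 = 18 Hz.
118 Hz mod fs = 10 Hz.
10 Hz ≤ fs/2 = 18 Hz, appears at 10 Hz.
128 Hz mod fs = 20 Hz.
20 Hz > fs/2 = 18 Hz, folds to fs − 20 Hz = 16 Hz.
112 Hz mod fs = 4 Hz.
4 Hz ≤ fs/2 = 18 Hz, appears at 4 Hz.
158 Hz mod fs = 14 Hz.
14 Hz ≤ fs/2 = 18 Hz, appears at 14 Hz.
Distinct values: {4 Hz, 10 Hz, 14 Hz, 16 Hz} → 4.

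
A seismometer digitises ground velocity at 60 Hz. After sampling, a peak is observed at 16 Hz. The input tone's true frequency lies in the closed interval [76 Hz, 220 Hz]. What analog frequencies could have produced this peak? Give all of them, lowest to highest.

Frequencies that alias to 16 Hz are k·fs ± 16 Hz for integer k ≥ 0.
k=0: 16 Hz.
k=1: 44 Hz, 76 Hz.
k=2: 104 Hz, 136 Hz.
k=3: 164 Hz, 196 Hz.
k=4: 224 Hz, 256 Hz.
Within [76 Hz, 220 Hz]: 76 Hz, 104 Hz, 136 Hz, 164 Hz, 196 Hz.

76 Hz, 104 Hz, 136 Hz, 164 Hz, 196 Hz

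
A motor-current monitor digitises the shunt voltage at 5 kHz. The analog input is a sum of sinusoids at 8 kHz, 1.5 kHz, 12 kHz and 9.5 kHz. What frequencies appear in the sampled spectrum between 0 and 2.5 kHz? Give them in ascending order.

0.5 kHz, 1.5 kHz, 2 kHz

fs/2 = 2.5 kHz.
8 kHz mod fs = 3 kHz.
3 kHz > fs/2 = 2.5 kHz, folds to fs − 3 kHz = 2 kHz.
1.5 kHz ≤ fs/2 = 2.5 kHz, passes unchanged.
12 kHz mod fs = 2 kHz.
2 kHz ≤ fs/2 = 2.5 kHz, appears at 2 kHz.
9.5 kHz mod fs = 4.5 kHz.
4.5 kHz > fs/2 = 2.5 kHz, folds to fs − 4.5 kHz = 0.5 kHz.
Distinct values: {0.5 kHz, 1.5 kHz, 2 kHz}.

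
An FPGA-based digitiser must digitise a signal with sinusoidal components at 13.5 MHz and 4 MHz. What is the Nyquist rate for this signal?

Highest-frequency component: 13.5 MHz.
Nyquist rate = 2 × 13.5 MHz = 27 MHz.

27 MHz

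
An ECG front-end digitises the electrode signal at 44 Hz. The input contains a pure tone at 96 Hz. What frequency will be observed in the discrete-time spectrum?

96 Hz mod fs = 8 Hz.
8 Hz ≤ fs/2 = 22 Hz, appears at 8 Hz.

8 Hz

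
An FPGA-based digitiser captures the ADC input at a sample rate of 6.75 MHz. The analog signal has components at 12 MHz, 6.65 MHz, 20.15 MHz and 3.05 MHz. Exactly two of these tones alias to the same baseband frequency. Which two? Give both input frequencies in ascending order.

fs/2 = 3.375 MHz.
12 MHz mod fs = 5.25 MHz.
5.25 MHz > fs/2 = 3.375 MHz, folds to fs − 5.25 MHz = 1.5 MHz.
6.65 MHz > fs/2 = 3.375 MHz, folds to fs − 6.65 MHz = 0.1 MHz.
20.15 MHz mod fs = 6.65 MHz.
6.65 MHz > fs/2 = 3.375 MHz, folds to fs − 6.65 MHz = 0.1 MHz.
3.05 MHz ≤ fs/2 = 3.375 MHz, passes unchanged.
6.65 MHz and 20.15 MHz both map to 0.1 MHz.

6.65 MHz, 20.15 MHz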